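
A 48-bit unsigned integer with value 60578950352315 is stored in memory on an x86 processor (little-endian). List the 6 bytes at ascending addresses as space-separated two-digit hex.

BB 0D D1 A2 18 37

60578950352315 in hexadecimal, padded to 48 bits, is 0x3718A2D10DBB.
Split into bytes (most-significant first): 37 18 A2 D1 0D BB.
Little-endian stores the least-significant byte at the lowest address.
So at ascending addresses the bytes are BB 0D D1 A2 18 37.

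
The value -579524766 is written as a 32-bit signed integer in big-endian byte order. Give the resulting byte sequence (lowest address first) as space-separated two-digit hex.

DD 75 27 62

Two's complement of -579524766 in 32 bits: 579524766 = 0x228AD89E; invert → 0xDD752761; add 1 → 0xDD752762.
Split into bytes (most-significant first): DD 75 27 62.
Big-endian: lowest address holds the most-significant byte.
So the memory order matches the most-significant-first order: DD 75 27 62.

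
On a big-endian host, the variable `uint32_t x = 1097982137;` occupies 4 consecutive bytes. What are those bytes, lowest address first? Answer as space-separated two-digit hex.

1097982137 in hexadecimal, padded to 32 bits, is 0x4171E0B9.
Split into bytes (most-significant first): 41 71 E0 B9.
In big-endian order the high byte comes first in memory.
So the memory order matches the most-significant-first order: 41 71 E0 B9.

41 71 E0 B9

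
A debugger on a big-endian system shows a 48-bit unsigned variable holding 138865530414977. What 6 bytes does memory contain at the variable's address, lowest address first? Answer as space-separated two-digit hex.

138865530414977 in hexadecimal, padded to 48 bits, is 0x7E4C269CA781.
Split into bytes (most-significant first): 7E 4C 26 9C A7 81.
Big-endian stores the most-significant byte at the lowest address.
So the memory order matches the most-significant-first order: 7E 4C 26 9C A7 81.

7E 4C 26 9C A7 81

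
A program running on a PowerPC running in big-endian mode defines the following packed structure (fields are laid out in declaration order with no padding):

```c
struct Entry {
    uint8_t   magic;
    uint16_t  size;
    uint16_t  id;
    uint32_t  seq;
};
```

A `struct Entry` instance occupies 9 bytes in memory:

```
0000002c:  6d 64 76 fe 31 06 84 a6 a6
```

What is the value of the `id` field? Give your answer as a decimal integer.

65073

`id` follows `magic` (1 B), `size` (2 B), so it starts at offset 1 + 2 = 3 and occupies 2 bytes.
Bytes at offsets 3..4: FE 31.
In big-endian order the high byte comes first in memory.
The bytes are already most-significant first: 0xFE31.
0xFE31 = 65073.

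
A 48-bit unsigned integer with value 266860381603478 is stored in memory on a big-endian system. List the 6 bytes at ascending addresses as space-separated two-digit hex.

266860381603478 in hexadecimal, padded to 48 bits, is 0xF2B546400696.
Split into bytes (most-significant first): F2 B5 46 40 06 96.
Big-endian stores the most-significant byte at the lowest address.
So the memory order matches the most-significant-first order: F2 B5 46 40 06 96.

F2 B5 46 40 06 96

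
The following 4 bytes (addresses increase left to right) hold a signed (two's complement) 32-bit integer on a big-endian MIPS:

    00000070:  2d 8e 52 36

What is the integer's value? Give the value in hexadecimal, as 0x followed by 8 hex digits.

0x2D8E5236

Big-endian: lowest address holds the most-significant byte.
The bytes are already most-significant first: 0x2D8E5236.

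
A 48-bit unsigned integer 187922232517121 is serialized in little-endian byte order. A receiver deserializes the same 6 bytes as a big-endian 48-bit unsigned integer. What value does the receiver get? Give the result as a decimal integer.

1249467296426

187922232517121 in 48-bit hexadecimal is 0xAAEA0DEA2201.
Stored little-endian, the bytes at ascending addresses are 01 22 EA 0D EA AA.
Read back as big-endian, the last byte is least significant, giving 0x0122EA0DEAAA.
0x0122EA0DEAAA = 1249467296426.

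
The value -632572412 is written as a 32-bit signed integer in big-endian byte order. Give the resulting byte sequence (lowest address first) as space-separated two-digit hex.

Two's complement of -632572412 in 32 bits: 632572412 = 0x25B449FC; invert → 0xDA4BB603; add 1 → 0xDA4BB604.
Split into bytes (most-significant first): DA 4B B6 04.
In big-endian order the high byte comes first in memory.
So the memory order matches the most-significant-first order: DA 4B B6 04.

DA 4B B6 04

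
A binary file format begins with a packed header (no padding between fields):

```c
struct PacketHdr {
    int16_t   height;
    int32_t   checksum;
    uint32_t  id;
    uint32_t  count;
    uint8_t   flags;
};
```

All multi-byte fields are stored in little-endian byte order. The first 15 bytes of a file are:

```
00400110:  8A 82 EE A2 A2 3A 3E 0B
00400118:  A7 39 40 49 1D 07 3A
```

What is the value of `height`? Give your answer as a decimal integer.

`height` is the first field, at byte offset 0, occupying 2 bytes.
Bytes at offsets 0..1: 8A 82.
In little-endian order the low byte comes first in memory.
Reassemble most-significant byte first: 82 8A → 0x828A.
Top bit is set, so as a signed 16-bit value this is 0x828A − 2^16 = -32118.

-32118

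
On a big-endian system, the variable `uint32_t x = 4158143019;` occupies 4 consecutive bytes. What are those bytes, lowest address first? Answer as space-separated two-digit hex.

F7 D8 3A 2B

4158143019 in hexadecimal, padded to 32 bits, is 0xF7D83A2B.
Split into bytes (most-significant first): F7 D8 3A 2B.
In big-endian order the high byte comes first in memory.
So the memory order matches the most-significant-first order: F7 D8 3A 2B.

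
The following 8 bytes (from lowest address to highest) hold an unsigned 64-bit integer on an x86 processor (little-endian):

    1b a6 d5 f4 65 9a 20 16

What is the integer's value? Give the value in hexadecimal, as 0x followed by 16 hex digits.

Little-endian: lowest address holds the least-significant byte.
Reassemble most-significant byte first: 16 20 9A 65 F4 D5 A6 1B → 0x16209A65F4D5A61B.

0x16209A65F4D5A61B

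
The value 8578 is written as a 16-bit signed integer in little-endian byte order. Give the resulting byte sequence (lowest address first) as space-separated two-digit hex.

8578 in hexadecimal, padded to 16 bits, is 0x2182.
Split into bytes (most-significant first): 21 82.
Little-endian: lowest address holds the least-significant byte.
So at ascending addresses the bytes are 82 21.

82 21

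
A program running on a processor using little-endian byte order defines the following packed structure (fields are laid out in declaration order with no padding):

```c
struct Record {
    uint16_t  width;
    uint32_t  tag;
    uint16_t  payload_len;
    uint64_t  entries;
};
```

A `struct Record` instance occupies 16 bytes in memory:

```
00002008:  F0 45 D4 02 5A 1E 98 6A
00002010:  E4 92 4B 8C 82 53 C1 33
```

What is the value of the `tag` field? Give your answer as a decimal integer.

`tag` follows `width` (2 bytes), so it starts at byte offset 2 and occupies 4 bytes.
Bytes at offsets 2..5: D4 02 5A 1E.
In little-endian order the low byte comes first in memory.
Reassemble most-significant byte first: 1E 5A 02 D4 → 0x1E5A02D4.
0x1E5A02D4 = 509215444.

509215444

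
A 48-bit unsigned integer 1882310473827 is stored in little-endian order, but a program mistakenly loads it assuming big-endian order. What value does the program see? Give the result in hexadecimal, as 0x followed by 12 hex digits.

0x63787242B601

1882310473827 in 48-bit hexadecimal is 0x01B642727863.
Stored little-endian, the bytes at ascending addresses are 63 78 72 42 B6 01.
Read back as big-endian, the last byte is least significant, giving 0x63787242B601.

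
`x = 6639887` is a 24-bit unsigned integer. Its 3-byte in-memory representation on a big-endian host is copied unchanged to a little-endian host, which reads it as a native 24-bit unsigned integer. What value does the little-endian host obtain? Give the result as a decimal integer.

6639887 in 24-bit hexadecimal is 0x65510F.
Stored big-endian, the bytes at ascending addresses are 65 51 0F.
Read back as little-endian, the first byte is least significant, giving 0x0F5165.
0x0F5165 = 1003877.

1003877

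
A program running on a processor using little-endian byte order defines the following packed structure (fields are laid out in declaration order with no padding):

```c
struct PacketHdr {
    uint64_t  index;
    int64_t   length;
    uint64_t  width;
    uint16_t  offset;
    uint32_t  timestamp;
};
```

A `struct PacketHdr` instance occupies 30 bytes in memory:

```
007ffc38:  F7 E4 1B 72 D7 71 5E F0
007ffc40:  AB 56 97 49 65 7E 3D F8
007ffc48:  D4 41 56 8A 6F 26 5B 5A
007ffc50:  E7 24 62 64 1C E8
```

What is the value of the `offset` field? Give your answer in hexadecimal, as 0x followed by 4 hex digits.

0x24E7

`offset` follows `index` (8 B), `length` (8 B), `width` (8 B), so it starts at offset 8 + 8 + 8 = 24 and occupies 2 bytes.
Bytes at offsets 24..25: E7 24.
Little-endian stores the least-significant byte at the lowest address.
Reassemble most-significant byte first: 24 E7 → 0x24E7.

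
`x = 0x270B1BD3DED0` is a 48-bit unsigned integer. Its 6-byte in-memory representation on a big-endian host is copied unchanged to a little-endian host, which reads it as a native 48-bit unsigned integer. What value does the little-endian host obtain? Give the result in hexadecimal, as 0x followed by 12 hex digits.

0xD0DED31B0B27

Stored big-endian, the bytes at ascending addresses are 27 0B 1B D3 DE D0.
Read back as little-endian, the first byte is least significant, giving 0xD0DED31B0B27.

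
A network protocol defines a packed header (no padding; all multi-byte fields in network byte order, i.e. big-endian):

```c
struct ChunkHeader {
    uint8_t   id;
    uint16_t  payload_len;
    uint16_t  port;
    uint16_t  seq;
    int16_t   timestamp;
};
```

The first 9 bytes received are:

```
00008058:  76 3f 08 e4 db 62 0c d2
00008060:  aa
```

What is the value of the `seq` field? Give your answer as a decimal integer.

25100

`seq` follows `id` (1 B), `payload_len` (2 B), `port` (2 B), so it starts at offset 1 + 2 + 2 = 5 and occupies 2 bytes.
Bytes at offsets 5..6: 62 0C.
In big-endian order the high byte comes first in memory.
The bytes are already most-significant first: 0x620C.
0x620C = 25100.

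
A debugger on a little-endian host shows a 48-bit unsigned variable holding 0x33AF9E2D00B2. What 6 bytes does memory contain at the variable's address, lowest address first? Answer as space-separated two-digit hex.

Split into bytes (most-significant first): 33 AF 9E 2D 00 B2.
Little-endian: lowest address holds the least-significant byte.
So at ascending addresses the bytes are B2 00 2D 9E AF 33.

B2 00 2D 9E AF 33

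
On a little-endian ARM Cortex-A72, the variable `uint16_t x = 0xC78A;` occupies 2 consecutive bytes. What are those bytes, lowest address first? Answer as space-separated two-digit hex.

8A C7

Split into bytes (most-significant first): C7 8A.
Little-endian stores the least-significant byte at the lowest address.
So at ascending addresses the bytes are 8A C7.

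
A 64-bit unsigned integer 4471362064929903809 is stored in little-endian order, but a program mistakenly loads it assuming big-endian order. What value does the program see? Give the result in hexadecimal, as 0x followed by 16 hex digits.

0xC1D44D961B780D3E

4471362064929903809 in 64-bit hexadecimal is 0x3E0D781B964DD4C1.
Stored little-endian, the bytes at ascending addresses are C1 D4 4D 96 1B 78 0D 3E.
Read back as big-endian, the last byte is least significant, giving 0xC1D44D961B780D3E.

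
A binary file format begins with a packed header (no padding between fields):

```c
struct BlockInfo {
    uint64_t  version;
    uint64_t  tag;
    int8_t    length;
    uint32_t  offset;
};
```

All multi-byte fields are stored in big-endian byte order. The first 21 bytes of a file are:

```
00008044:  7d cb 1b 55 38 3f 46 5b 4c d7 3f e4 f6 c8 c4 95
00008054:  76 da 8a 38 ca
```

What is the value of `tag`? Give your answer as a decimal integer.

`tag` follows `version` (8 bytes), so it starts at byte offset 8 and occupies 8 bytes.
Bytes at offsets 8..15: 4C D7 3F E4 F6 C8 C4 95.
Big-endian stores the most-significant byte at the lowest address.
The bytes are already most-significant first: 0x4CD73FE4F6C8C495.
0x4CD73FE4F6C8C495 = 5536964519500760213.

5536964519500760213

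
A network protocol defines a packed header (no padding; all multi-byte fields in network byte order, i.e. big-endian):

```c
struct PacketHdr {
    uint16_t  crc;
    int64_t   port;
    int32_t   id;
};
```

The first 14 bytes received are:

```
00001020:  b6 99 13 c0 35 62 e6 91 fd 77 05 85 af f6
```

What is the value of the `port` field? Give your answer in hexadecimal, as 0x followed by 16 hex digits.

0x13C03562E691FD77

`port` follows `crc` (2 bytes), so it starts at byte offset 2 and occupies 8 bytes.
Bytes at offsets 2..9: 13 C0 35 62 E6 91 FD 77.
Big-endian: lowest address holds the most-significant byte.
The bytes are already most-significant first: 0x13C03562E691FD77.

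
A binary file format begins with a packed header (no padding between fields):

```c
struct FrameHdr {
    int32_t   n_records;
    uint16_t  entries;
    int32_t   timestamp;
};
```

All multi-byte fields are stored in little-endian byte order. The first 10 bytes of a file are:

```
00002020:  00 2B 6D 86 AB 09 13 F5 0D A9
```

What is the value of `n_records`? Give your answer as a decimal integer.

-2039665920

`n_records` is the first field, at byte offset 0, occupying 4 bytes.
Bytes at offsets 0..3: 00 2B 6D 86.
Little-endian stores the least-significant byte at the lowest address.
Reassemble most-significant byte first: 86 6D 2B 00 → 0x866D2B00.
Top bit is set, so as a signed 32-bit value this is 0x866D2B00 − 2^32 = -2039665920.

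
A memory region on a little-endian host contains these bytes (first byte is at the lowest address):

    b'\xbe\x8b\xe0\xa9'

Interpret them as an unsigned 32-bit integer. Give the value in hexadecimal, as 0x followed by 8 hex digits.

0xA9E08BBE

In little-endian order the low byte comes first in memory.
Reassemble most-significant byte first: A9 E0 8B BE → 0xA9E08BBE.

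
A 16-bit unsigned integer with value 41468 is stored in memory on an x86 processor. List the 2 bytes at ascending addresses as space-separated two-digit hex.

FC A1

41468 in hexadecimal, padded to 16 bits, is 0xA1FC.
Split into bytes (most-significant first): A1 FC.
In little-endian order the low byte comes first in memory.
So at ascending addresses the bytes are FC A1.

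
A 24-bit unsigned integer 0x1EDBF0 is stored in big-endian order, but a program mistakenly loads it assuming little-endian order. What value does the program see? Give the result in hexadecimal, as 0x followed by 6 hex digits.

0xF0DB1E

Stored big-endian, the bytes at ascending addresses are 1E DB F0.
Read back as little-endian, the first byte is least significant, giving 0xF0DB1E.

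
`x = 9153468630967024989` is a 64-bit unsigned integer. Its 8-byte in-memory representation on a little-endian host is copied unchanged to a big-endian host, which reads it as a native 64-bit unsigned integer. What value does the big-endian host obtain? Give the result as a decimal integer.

9153468630967024989 in 64-bit hexadecimal is 0x7F07A73903787D5D.
Stored little-endian, the bytes at ascending addresses are 5D 7D 78 03 39 A7 07 7F.
Read back as big-endian, the last byte is least significant, giving 0x5D7D780339A7077F.
0x5D7D780339A7077F = 6736672572863612799.

6736672572863612799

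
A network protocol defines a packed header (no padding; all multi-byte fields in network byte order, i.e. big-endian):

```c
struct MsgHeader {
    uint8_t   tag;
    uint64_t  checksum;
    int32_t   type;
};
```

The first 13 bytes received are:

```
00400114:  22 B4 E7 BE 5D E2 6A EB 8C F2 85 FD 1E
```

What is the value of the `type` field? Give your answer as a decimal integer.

-226099938

`type` follows `tag` (1 B), `checksum` (8 B), so it starts at offset 1 + 8 = 9 and occupies 4 bytes.
Bytes at offsets 9..12: F2 85 FD 1E.
In big-endian order the high byte comes first in memory.
The bytes are already most-significant first: 0xF285FD1E.
Top bit is set, so as a signed 32-bit value this is 0xF285FD1E − 2^32 = -226099938.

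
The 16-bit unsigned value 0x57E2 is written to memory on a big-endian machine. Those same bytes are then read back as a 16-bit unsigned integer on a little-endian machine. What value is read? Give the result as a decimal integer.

57943

Stored big-endian, the bytes at ascending addresses are 57 E2.
Read back as little-endian, the first byte is least significant, giving 0xE257.
0xE257 = 57943.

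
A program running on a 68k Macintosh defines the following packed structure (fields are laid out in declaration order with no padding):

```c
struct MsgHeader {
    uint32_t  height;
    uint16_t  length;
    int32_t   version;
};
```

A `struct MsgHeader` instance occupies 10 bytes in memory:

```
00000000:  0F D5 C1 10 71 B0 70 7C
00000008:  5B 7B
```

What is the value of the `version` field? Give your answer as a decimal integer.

`version` follows `height` (4 B), `length` (2 B), so it starts at offset 4 + 2 = 6 and occupies 4 bytes.
Bytes at offsets 6..9: 70 7C 5B 7B.
Big-endian stores the most-significant byte at the lowest address.
The bytes are already most-significant first: 0x707C5B7B.
0x707C5B7B = 1887198075.

1887198075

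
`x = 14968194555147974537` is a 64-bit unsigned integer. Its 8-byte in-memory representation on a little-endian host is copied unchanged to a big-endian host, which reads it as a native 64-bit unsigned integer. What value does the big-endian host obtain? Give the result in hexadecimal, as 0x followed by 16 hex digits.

14968194555147974537 in 64-bit hexadecimal is 0xCFB9B5A49C87F789.
Stored little-endian, the bytes at ascending addresses are 89 F7 87 9C A4 B5 B9 CF.
Read back as big-endian, the last byte is least significant, giving 0x89F7879CA4B5B9CF.

0x89F7879CA4B5B9CF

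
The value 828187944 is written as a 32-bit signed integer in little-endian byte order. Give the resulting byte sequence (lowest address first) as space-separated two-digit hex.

28 25 5D 31

828187944 in hexadecimal, padded to 32 bits, is 0x315D2528.
Split into bytes (most-significant first): 31 5D 25 28.
In little-endian order the low byte comes first in memory.
So at ascending addresses the bytes are 28 25 5D 31.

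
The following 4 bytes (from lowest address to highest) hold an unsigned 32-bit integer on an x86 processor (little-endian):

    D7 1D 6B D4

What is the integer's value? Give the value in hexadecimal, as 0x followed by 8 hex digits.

0xD46B1DD7

Little-endian stores the least-significant byte at the lowest address.
Reassemble most-significant byte first: D4 6B 1D D7 → 0xD46B1DD7.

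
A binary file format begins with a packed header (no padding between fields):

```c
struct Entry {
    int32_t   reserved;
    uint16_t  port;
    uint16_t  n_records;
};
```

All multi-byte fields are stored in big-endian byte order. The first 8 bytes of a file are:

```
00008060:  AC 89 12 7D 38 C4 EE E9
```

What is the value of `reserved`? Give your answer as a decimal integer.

`reserved` is the first field, at byte offset 0, occupying 4 bytes.
Bytes at offsets 0..3: AC 89 12 7D.
Big-endian: lowest address holds the most-significant byte.
The bytes are already most-significant first: 0xAC89127D.
Top bit is set, so as a signed 32-bit value this is 0xAC89127D − 2^32 = -1400302979.

-1400302979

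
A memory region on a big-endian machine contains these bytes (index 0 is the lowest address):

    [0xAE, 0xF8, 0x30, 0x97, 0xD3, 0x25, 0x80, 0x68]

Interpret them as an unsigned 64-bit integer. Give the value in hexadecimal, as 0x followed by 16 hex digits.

0xAEF83097D3258068

Big-endian stores the most-significant byte at the lowest address.
The bytes are already most-significant first: 0xAEF83097D3258068.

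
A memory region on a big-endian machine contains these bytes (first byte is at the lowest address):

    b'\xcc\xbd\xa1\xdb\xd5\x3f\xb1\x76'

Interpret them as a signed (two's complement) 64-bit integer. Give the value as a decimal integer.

-3693618153826307722

In big-endian order the high byte comes first in memory.
The bytes are already most-significant first: 0xCCBDA1DBD53FB176.
Top bit is set, so as a signed 64-bit value this is 0xCCBDA1DBD53FB176 − 2^64 = -3693618153826307722.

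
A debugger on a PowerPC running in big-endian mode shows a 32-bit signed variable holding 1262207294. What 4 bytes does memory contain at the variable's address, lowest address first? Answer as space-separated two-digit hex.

1262207294 in hexadecimal, padded to 32 bits, is 0x4B3BC13E.
Split into bytes (most-significant first): 4B 3B C1 3E.
In big-endian order the high byte comes first in memory.
So the memory order matches the most-significant-first order: 4B 3B C1 3E.

4B 3B C1 3E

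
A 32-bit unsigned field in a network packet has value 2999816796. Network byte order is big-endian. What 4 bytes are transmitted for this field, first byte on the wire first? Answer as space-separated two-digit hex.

B2 CD 92 5C

2999816796 in hexadecimal, padded to 32 bits, is 0xB2CD925C.
Split into bytes (most-significant first): B2 CD 92 5C.
Big-endian: lowest address holds the most-significant byte.
So the memory order matches the most-significant-first order: B2 CD 92 5C.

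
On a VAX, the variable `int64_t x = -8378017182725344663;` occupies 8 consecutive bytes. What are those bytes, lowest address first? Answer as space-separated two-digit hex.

Two's complement of -8378017182725344663 in 64 bits: 8378017182725344663 = 0x7444B23D32768D97; invert → 0x8BBB4DC2CD897268; add 1 → 0x8BBB4DC2CD897269.
Split into bytes (most-significant first): 8B BB 4D C2 CD 89 72 69.
Little-endian: lowest address holds the least-significant byte.
So at ascending addresses the bytes are 69 72 89 CD C2 4D BB 8B.

69 72 89 CD C2 4D BB 8B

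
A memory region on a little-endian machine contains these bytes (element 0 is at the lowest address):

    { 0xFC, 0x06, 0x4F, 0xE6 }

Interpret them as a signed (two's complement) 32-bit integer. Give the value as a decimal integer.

-431028484

Little-endian: lowest address holds the least-significant byte.
Reassemble most-significant byte first: E6 4F 06 FC → 0xE64F06FC.
Top bit is set, so as a signed 32-bit value this is 0xE64F06FC − 2^32 = -431028484.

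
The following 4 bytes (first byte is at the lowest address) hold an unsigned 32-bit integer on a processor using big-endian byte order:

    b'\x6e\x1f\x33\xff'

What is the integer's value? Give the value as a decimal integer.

1847538687

In big-endian order the high byte comes first in memory.
The bytes are already most-significant first: 0x6E1F33FF.
0x6E1F33FF = 1847538687.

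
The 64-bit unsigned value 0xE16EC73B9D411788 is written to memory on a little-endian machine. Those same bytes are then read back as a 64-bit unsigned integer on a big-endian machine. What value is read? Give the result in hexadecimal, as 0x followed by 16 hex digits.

Stored little-endian, the bytes at ascending addresses are 88 17 41 9D 3B C7 6E E1.
Read back as big-endian, the last byte is least significant, giving 0x8817419D3BC76EE1.

0x8817419D3BC76EE1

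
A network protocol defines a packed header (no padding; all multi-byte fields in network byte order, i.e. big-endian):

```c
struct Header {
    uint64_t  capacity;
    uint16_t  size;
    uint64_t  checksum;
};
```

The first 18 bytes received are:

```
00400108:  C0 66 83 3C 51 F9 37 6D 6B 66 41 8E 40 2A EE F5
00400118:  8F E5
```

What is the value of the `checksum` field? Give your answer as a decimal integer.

4723783612300103653

`checksum` follows `capacity` (8 B), `size` (2 B), so it starts at offset 8 + 2 = 10 and occupies 8 bytes.
Bytes at offsets 10..17: 41 8E 40 2A EE F5 8F E5.
Big-endian stores the most-significant byte at the lowest address.
The bytes are already most-significant first: 0x418E402AEEF58FE5.
0x418E402AEEF58FE5 = 4723783612300103653.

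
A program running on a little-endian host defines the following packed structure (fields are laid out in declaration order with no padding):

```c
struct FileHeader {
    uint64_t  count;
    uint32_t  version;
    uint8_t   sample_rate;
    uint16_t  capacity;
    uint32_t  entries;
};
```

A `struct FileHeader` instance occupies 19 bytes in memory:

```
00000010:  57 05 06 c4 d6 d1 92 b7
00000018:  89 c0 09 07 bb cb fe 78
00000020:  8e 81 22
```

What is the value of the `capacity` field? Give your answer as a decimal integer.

`capacity` follows `count` (8 B), `version` (4 B), `sample_rate` (1 B), so it starts at offset 8 + 4 + 1 = 13 and occupies 2 bytes.
Bytes at offsets 13..14: CB FE.
Little-endian: lowest address holds the least-significant byte.
Reassemble most-significant byte first: FE CB → 0xFECB.
0xFECB = 65227.

65227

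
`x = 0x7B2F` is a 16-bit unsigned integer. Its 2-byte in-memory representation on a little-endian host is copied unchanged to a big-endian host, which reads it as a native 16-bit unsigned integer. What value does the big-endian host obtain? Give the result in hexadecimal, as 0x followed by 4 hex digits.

Stored little-endian, the bytes at ascending addresses are 2F 7B.
Read back as big-endian, the last byte is least significant, giving 0x2F7B.

0x2F7B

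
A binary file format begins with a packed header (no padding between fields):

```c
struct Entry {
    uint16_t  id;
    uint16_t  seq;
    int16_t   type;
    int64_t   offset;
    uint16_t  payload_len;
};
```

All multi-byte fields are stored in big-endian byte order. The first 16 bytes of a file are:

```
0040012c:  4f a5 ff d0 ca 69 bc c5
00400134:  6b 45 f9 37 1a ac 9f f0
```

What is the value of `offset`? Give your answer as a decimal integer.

`offset` follows `id` (2 B), `seq` (2 B), `type` (2 B), so it starts at offset 2 + 2 + 2 = 6 and occupies 8 bytes.
Bytes at offsets 6..13: BC C5 6B 45 F9 37 1A AC.
Big-endian stores the most-significant byte at the lowest address.
The bytes are already most-significant first: 0xBCC56B45F9371AAC.
Top bit is set, so as a signed 64-bit value this is 0xBCC56B45F9371AAC − 2^64 = -4844347875889046868.

-4844347875889046868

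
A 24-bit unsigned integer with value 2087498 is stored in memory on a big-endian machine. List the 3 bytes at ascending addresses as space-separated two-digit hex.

1F DA 4A

2087498 in hexadecimal, padded to 24 bits, is 0x1FDA4A.
Split into bytes (most-significant first): 1F DA 4A.
In big-endian order the high byte comes first in memory.
So the memory order matches the most-significant-first order: 1F DA 4A.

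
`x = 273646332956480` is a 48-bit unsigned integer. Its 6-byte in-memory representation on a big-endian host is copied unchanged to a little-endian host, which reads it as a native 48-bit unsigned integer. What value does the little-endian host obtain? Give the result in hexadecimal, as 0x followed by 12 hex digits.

273646332956480 in 48-bit hexadecimal is 0xF8E140784F40.
Stored big-endian, the bytes at ascending addresses are F8 E1 40 78 4F 40.
Read back as little-endian, the first byte is least significant, giving 0x404F7840E1F8.

0x404F7840E1F8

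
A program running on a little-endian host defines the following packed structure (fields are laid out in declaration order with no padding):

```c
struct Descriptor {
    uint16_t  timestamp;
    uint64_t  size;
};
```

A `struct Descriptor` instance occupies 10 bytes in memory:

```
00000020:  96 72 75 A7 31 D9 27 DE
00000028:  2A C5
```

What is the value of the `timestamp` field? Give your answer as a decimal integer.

29334

`timestamp` is the first field, at byte offset 0, occupying 2 bytes.
Bytes at offsets 0..1: 96 72.
Little-endian: lowest address holds the least-significant byte.
Reassemble most-significant byte first: 72 96 → 0x7296.
0x7296 = 29334.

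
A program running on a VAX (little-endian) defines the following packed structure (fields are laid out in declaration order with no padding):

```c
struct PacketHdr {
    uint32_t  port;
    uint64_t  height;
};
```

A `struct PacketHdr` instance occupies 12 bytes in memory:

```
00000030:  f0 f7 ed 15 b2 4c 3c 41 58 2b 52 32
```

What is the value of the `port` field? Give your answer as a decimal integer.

367917040

`port` is the first field, at byte offset 0, occupying 4 bytes.
Bytes at offsets 0..3: F0 F7 ED 15.
In little-endian order the low byte comes first in memory.
Reassemble most-significant byte first: 15 ED F7 F0 → 0x15EDF7F0.
0x15EDF7F0 = 367917040.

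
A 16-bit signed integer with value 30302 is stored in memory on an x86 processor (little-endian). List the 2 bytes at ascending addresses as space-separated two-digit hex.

30302 in hexadecimal, padded to 16 bits, is 0x765E.
Split into bytes (most-significant first): 76 5E.
Little-endian: lowest address holds the least-significant byte.
So at ascending addresses the bytes are 5E 76.

5E 76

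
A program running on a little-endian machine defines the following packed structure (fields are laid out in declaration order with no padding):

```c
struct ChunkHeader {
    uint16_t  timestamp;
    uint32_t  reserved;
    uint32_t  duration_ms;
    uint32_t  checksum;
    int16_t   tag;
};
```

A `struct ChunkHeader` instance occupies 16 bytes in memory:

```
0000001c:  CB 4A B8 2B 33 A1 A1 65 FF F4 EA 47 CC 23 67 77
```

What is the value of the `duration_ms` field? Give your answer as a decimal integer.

4110378401

`duration_ms` follows `timestamp` (2 B), `reserved` (4 B), so it starts at offset 2 + 4 = 6 and occupies 4 bytes.
Bytes at offsets 6..9: A1 65 FF F4.
Little-endian stores the least-significant byte at the lowest address.
Reassemble most-significant byte first: F4 FF 65 A1 → 0xF4FF65A1.
0xF4FF65A1 = 4110378401.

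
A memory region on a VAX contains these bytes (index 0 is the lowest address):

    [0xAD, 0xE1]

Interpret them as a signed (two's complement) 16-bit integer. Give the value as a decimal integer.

In little-endian order the low byte comes first in memory.
Reassemble most-significant byte first: E1 AD → 0xE1AD.
Top bit is set, so as a signed 16-bit value this is 0xE1AD − 2^16 = -7763.

-7763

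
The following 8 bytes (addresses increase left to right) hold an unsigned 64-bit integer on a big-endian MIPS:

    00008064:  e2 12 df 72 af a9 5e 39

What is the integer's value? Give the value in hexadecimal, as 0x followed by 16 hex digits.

In big-endian order the high byte comes first in memory.
The bytes are already most-significant first: 0xE212DF72AFA95E39.

0xE212DF72AFA95E39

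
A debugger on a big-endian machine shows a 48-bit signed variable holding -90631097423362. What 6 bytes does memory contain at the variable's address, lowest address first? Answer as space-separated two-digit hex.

Two's complement of -90631097423362 in 48 bits: 90631097423362 = 0x526DB25E1602; invert → 0xAD924DA1E9FD; add 1 → 0xAD924DA1E9FE.
Split into bytes (most-significant first): AD 92 4D A1 E9 FE.
In big-endian order the high byte comes first in memory.
So the memory order matches the most-significant-first order: AD 92 4D A1 E9 FE.

AD 92 4D A1 E9 FE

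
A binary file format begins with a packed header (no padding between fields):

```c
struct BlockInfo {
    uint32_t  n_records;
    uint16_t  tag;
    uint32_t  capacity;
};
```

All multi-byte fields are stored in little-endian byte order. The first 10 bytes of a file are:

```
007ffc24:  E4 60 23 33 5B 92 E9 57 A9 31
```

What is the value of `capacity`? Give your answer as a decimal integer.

`capacity` follows `n_records` (4 B), `tag` (2 B), so it starts at offset 4 + 2 = 6 and occupies 4 bytes.
Bytes at offsets 6..9: E9 57 A9 31.
In little-endian order the low byte comes first in memory.
Reassemble most-significant byte first: 31 A9 57 E9 → 0x31A957E9.
0x31A957E9 = 833181673.

833181673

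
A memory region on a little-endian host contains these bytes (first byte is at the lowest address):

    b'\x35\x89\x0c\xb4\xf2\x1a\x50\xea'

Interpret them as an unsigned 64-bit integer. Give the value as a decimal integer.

16884024632717117749

Little-endian stores the least-significant byte at the lowest address.
Reassemble most-significant byte first: EA 50 1A F2 B4 0C 89 35 → 0xEA501AF2B40C8935.
0xEA501AF2B40C8935 = 16884024632717117749.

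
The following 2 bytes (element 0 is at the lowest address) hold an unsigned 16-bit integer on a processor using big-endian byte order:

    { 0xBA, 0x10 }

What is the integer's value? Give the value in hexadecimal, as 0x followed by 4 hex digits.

Big-endian: lowest address holds the most-significant byte.
The bytes are already most-significant first: 0xBA10.

0xBA10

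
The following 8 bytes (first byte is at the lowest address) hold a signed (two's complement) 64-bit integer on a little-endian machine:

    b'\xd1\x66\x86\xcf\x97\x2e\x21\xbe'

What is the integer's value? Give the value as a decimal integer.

Little-endian: lowest address holds the least-significant byte.
Reassemble most-significant byte first: BE 21 2E 97 CF 86 66 D1 → 0xBE212E97CF8666D1.
Top bit is set, so as a signed 64-bit value this is 0xBE212E97CF8666D1 − 2^64 = -4746461302715160879.

-4746461302715160879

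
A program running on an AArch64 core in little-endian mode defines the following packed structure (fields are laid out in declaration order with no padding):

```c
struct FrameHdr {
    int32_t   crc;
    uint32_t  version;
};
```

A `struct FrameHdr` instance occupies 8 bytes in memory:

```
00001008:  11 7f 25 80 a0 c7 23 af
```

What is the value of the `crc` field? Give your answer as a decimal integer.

`crc` is the first field, at byte offset 0, occupying 4 bytes.
Bytes at offsets 0..3: 11 7F 25 80.
Little-endian: lowest address holds the least-significant byte.
Reassemble most-significant byte first: 80 25 7F 11 → 0x80257F11.
Top bit is set, so as a signed 32-bit value this is 0x80257F11 − 2^32 = -2145026287.

-2145026287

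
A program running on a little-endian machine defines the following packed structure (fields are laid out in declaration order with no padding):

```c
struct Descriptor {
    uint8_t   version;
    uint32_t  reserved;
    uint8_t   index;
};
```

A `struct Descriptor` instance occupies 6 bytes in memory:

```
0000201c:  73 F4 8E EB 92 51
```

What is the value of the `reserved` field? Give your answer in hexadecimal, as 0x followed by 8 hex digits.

`reserved` follows `version` (1 byte), so it starts at byte offset 1 and occupies 4 bytes.
Bytes at offsets 1..4: F4 8E EB 92.
Little-endian: lowest address holds the least-significant byte.
Reassemble most-significant byte first: 92 EB 8E F4 → 0x92EB8EF4.

0x92EB8EF4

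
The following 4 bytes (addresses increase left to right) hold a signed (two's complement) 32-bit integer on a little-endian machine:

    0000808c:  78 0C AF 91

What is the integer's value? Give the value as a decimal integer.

-1850798984

Little-endian: lowest address holds the least-significant byte.
Reassemble most-significant byte first: 91 AF 0C 78 → 0x91AF0C78.
Top bit is set, so as a signed 32-bit value this is 0x91AF0C78 − 2^32 = -1850798984.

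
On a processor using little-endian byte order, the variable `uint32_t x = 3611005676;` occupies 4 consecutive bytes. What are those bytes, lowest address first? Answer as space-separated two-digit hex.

3611005676 in hexadecimal, padded to 32 bits, is 0xD73B92EC.
Split into bytes (most-significant first): D7 3B 92 EC.
In little-endian order the low byte comes first in memory.
So at ascending addresses the bytes are EC 92 3B D7.

EC 92 3B D7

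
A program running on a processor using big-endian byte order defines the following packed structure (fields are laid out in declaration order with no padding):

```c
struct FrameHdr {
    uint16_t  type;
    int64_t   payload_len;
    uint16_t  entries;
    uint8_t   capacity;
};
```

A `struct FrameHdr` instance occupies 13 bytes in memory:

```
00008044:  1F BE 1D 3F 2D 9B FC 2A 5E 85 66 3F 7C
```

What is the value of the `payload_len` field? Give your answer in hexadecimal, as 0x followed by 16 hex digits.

`payload_len` follows `type` (2 bytes), so it starts at byte offset 2 and occupies 8 bytes.
Bytes at offsets 2..9: 1D 3F 2D 9B FC 2A 5E 85.
Big-endian: lowest address holds the most-significant byte.
The bytes are already most-significant first: 0x1D3F2D9BFC2A5E85.

0x1D3F2D9BFC2A5E85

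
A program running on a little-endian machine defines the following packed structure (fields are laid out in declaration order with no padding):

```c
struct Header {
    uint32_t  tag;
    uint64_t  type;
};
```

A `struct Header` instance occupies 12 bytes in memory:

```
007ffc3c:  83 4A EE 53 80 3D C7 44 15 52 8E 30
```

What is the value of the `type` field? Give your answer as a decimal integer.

3498824211815153024

`type` follows `tag` (4 bytes), so it starts at byte offset 4 and occupies 8 bytes.
Bytes at offsets 4..11: 80 3D C7 44 15 52 8E 30.
Little-endian stores the least-significant byte at the lowest address.
Reassemble most-significant byte first: 30 8E 52 15 44 C7 3D 80 → 0x308E521544C73D80.
0x308E521544C73D80 = 3498824211815153024.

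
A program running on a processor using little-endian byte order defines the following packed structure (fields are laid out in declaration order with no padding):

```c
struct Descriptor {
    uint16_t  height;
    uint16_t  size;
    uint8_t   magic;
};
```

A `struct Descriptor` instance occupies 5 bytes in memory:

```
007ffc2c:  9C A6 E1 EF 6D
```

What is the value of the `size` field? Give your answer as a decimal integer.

`size` follows `height` (2 bytes), so it starts at byte offset 2 and occupies 2 bytes.
Bytes at offsets 2..3: E1 EF.
In little-endian order the low byte comes first in memory.
Reassemble most-significant byte first: EF E1 → 0xEFE1.
0xEFE1 = 61409.

61409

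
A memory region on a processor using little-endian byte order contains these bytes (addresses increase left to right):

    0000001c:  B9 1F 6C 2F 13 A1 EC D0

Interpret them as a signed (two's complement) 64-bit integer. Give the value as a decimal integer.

-3392159315544760391

Little-endian: lowest address holds the least-significant byte.
Reassemble most-significant byte first: D0 EC A1 13 2F 6C 1F B9 → 0xD0ECA1132F6C1FB9.
Top bit is set, so as a signed 64-bit value this is 0xD0ECA1132F6C1FB9 − 2^64 = -3392159315544760391.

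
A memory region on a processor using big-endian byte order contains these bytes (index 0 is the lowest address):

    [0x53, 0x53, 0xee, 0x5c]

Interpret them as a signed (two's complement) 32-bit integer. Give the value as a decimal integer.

1398009436

Big-endian stores the most-significant byte at the lowest address.
The bytes are already most-significant first: 0x5353EE5C.
0x5353EE5C = 1398009436.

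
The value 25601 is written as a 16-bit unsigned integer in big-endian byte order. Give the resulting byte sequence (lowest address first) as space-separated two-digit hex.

25601 in hexadecimal, padded to 16 bits, is 0x6401.
Split into bytes (most-significant first): 64 01.
In big-endian order the high byte comes first in memory.
So the memory order matches the most-significant-first order: 64 01.

64 01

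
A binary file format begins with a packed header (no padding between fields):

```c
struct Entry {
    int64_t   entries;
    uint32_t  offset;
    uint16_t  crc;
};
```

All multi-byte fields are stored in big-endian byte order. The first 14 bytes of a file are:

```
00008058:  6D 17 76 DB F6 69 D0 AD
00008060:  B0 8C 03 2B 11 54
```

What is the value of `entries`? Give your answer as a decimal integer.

`entries` is the first field, at byte offset 0, occupying 8 bytes.
Bytes at offsets 0..7: 6D 17 76 DB F6 69 D0 AD.
In big-endian order the high byte comes first in memory.
The bytes are already most-significant first: 0x6D1776DBF669D0AD.
0x6D1776DBF669D0AD = 7860882361702535341.

7860882361702535341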